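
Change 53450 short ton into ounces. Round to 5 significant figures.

1 short ton = 32000.0 ounces.
Then 53450 × 32000.0 ≈ 1.7104 × 10^9 oz.

1.7104 × 10^9 ounces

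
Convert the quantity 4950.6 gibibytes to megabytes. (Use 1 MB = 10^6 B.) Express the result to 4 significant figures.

5.316e+6 MB

1 GiB = 1073.74 megabytes.
So 4950.6 × 1073.74 ≈ 5.316e+6 MB.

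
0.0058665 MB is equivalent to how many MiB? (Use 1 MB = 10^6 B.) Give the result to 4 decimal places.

0.0056 MiB

1 MB = 0.953674 mebibytes.
Then 0.0058665 × 0.953674 ≈ 0.0056 MiB.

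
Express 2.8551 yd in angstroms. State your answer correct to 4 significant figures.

1 yard = 9.14400e+9 angstroms.
2.8551 × 9.14400e+9 ≈ 2.611e+10 Å.

2.611e+10 angstroms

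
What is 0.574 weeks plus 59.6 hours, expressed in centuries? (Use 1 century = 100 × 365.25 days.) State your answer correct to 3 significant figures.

0.000178 centuries

0.574 wk = 0.000110007 century and 59.6 h = 6.79900 × 10^-5 century.
0.000110007 + 6.79900 × 10^-5 ≈ 0.000178 century.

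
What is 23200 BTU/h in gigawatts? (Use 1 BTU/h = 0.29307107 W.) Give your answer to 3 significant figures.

6.80e-6 gigawatts

1 BTU/h = 2.93071e-10 GW.
So 23200 × 2.93071e-10 ≈ 6.80e-6 GW.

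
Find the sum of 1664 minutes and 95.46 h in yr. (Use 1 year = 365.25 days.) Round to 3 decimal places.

0.014 years

1664 min = 0.00316374 yr and 95.46 h = 0.0108898 yr.
0.00316374 + 0.0108898 ≈ 0.014 yr.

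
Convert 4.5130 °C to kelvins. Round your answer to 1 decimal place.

277.7 K

K = °C + 273.15.
Applying the formula gives 277.7 K.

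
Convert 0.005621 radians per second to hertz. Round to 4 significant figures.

0.0008946 hertz

1 radian per second = 0.159155 Hz.
0.005621 × 0.159155 ≈ 0.0008946 Hz.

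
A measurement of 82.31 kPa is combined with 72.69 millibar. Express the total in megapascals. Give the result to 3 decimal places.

82.31 kPa = 0.0823100 MPa and 72.69 mbar = 0.00726900 MPa.
0.0823100 + 0.00726900 ≈ 0.090 MPa.

0.090 megapascals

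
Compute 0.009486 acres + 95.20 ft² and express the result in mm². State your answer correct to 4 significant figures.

4.723 × 10^7 mm²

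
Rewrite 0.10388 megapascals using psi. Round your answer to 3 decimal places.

1 megapascal = 145.038 pounds per square inch.
Then 0.10388 × 145.038 ≈ 15.067 psi.

15.067 pounds per square inch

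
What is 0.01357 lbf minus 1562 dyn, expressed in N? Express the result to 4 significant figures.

0.04474 newtons

0.01357 lbf = 0.0603624 N and 1562 dyn = 0.0156200 N.
0.0603624 − 0.0156200 ≈ 0.04474 N.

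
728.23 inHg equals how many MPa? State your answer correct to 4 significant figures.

2.466 MPa

1 inch of mercury = 0.00338639 MPa.
So 728.23 × 0.00338639 ≈ 2.466 MPa.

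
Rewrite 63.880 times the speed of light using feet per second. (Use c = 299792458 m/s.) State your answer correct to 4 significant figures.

6.283e+10 ft/s

1 speed of light = 9.83571e+8 ft/s.
Thus 63.880 × 9.83571e+8 ≈ 6.283e+10 ft/s.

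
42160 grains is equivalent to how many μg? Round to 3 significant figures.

2.73e+9 μg

1 grain = 64798.9 micrograms.
So 42160 × 64798.9 ≈ 2.73e+9 μg.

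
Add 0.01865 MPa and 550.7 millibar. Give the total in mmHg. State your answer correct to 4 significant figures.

0.01865 MPa = 139.886 mmHg and 550.7 mbar = 413.059 mmHg.
139.886 + 413.059 ≈ 552.9 mmHg.

552.9 mmHg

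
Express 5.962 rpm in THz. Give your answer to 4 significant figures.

1 rpm = 1.66667 × 10^-14 THz.
Then 5.962 × 1.66667 × 10^-14 ≈ 9.937 × 10^-14 THz.

9.937 × 10^-14 terahertz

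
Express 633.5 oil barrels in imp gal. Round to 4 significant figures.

22150 imp gal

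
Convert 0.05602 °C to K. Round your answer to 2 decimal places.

K = °C + 273.15.
Applying the formula gives 273.21 K.

273.21 K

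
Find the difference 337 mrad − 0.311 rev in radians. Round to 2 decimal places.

-1.62 rad

337 mrad = 0.337000 rad and 0.311 rev = 1.95407 rad.
0.337000 − 1.95407 ≈ -1.62 rad.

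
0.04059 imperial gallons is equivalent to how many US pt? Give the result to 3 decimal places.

1 imp gal = 9.60760 US pt.
Then 0.04059 × 9.60760 ≈ 0.390 US pt.

0.390 US pt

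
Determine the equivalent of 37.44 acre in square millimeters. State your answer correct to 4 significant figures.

1 acre = 4.04686e+9 mm².
Thus 37.44 × 4.04686e+9 ≈ 1.515e+11 mm².

1.515e+11 mm²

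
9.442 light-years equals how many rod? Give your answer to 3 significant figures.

1 light-year = 1.88116 × 10^15 rods.
Thus 9.442 × 1.88116 × 10^15 ≈ 1.78 × 10^16 rod.

1.78 × 10^16 rod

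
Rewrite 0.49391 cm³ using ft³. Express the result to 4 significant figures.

1.744e-5 cubic feet

1 cm³ = 3.53147e-5 cubic feet.
Then 0.49391 × 3.53147e-5 ≈ 1.744e-5 ft³.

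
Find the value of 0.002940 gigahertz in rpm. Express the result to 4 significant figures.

1.764 × 10^8 rpm

1 GHz = 6.00000 × 10^10 rpm.
Thus 0.002940 × 6.00000 × 10^10 ≈ 1.764 × 10^8 rpm.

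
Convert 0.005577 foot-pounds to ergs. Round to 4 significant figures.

75610 erg

1 foot-pound = 1.35582 × 10^7 erg.
0.005577 × 1.35582 × 10^7 ≈ 75610 erg.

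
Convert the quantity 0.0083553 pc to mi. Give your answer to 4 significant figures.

1 parsec = 1.91735e+13 miles.
So 0.0083553 × 1.91735e+13 ≈ 1.602e+11 mi.

1.602e+11 mi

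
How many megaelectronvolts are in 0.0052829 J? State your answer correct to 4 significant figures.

3.297e+10 megaelectronvolts

1 J = 6.24151e+12 MeV.
0.0052829 × 6.24151e+12 ≈ 3.297e+10 MeV.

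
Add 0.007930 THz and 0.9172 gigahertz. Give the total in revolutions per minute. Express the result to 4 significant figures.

5.308 × 10^11 rpm

0.007930 THz = 4.75800 × 10^11 rpm and 0.9172 GHz = 5.50320 × 10^10 rpm.
4.75800 × 10^11 + 5.50320 × 10^10 ≈ 5.308 × 10^11 rpm.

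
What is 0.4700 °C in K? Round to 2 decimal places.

273.62 kelvins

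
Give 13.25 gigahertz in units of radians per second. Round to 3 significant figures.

1 gigahertz = 6.28319 × 10^9 rad/s.
13.25 × 6.28319 × 10^9 ≈ 8.33 × 10^10 rad/s.

8.33 × 10^10 rad/s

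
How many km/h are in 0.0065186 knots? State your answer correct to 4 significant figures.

0.01207 km/h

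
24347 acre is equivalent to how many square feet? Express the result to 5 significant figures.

1.0606e+9 ft²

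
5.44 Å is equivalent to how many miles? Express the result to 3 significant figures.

3.38e-13 mi

1 Å = 6.21371e-14 mi.
Thus 5.44 × 6.21371e-14 ≈ 3.38e-13 mi.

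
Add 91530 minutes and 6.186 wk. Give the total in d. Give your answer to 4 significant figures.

91530 min = 63.5625 d and 6.186 wk = 43.3020 d.
63.5625 + 43.3020 ≈ 106.9 d.

106.9 d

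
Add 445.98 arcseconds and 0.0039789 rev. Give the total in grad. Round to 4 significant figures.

1.729 grad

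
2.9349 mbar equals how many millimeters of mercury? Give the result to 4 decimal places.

1 millibar = 0.750062 mmHg.
Then 2.9349 × 0.750062 ≈ 2.2014 mmHg.

2.2014 millimeters of mercury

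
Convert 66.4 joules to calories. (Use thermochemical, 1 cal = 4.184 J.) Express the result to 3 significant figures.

1 J = 0.239006 cal.
Then 66.4 × 0.239006 ≈ 15.9 cal.

15.9 cal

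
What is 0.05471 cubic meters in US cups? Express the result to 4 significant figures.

1 cubic meter = 4226.75 US cup.
Then 0.05471 × 4226.75 ≈ 231.2 US cup.

231.2 US cup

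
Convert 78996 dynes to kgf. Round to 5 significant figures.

0.080554 kgf

1 dyn = 1.01972e-6 kgf.
78996 × 1.01972e-6 ≈ 0.080554 kgf.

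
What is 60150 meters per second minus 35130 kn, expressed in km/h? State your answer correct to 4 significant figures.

60150 m/s = 216540 km/h and 35130 kn = 65060.8 km/h.
216540 − 65060.8 ≈ 151500 km/h.

151500 km/h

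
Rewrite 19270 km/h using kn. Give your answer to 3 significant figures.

10400 kn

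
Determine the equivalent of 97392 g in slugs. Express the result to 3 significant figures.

6.67 slugs

1 gram = 6.85218 × 10^-5 slugs.
97392 × 6.85218 × 10^-5 ≈ 6.67 slug.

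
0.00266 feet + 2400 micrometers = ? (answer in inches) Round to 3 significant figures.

0.00266 ft = 0.0319200 in and 2400 μm = 0.0944882 in.
0.0319200 + 0.0944882 ≈ 0.126 in.

0.126 in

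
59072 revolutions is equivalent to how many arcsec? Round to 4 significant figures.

1 rev = 1.29600 × 10^6 arcseconds.
So 59072 × 1.29600 × 10^6 ≈ 7.656 × 10^10 arcsec.

7.656 × 10^10 arcsec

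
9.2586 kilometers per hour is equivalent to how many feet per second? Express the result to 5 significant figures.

1 kilometer per hour = 0.911344 ft/s.
Thus 9.2586 × 0.911344 ≈ 8.4378 ft/s.

8.4378 ft/s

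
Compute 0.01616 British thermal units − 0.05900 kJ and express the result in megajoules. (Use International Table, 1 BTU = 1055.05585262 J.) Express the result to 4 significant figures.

-4.195e-5 MJ

0.01616 BTU = 1.70497e-5 MJ and 0.05900 kJ = 5.90000e-5 MJ.
1.70497e-5 − 5.90000e-5 ≈ -4.195e-5 MJ.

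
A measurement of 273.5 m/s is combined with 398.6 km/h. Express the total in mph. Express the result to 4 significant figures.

859.5 mph

273.5 m/s = 611.802 mph and 398.6 km/h = 247.679 mph.
611.802 + 247.679 ≈ 859.5 mph.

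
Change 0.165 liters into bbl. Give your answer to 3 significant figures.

0.00104 bbl

1 L = 0.00628981 bbl.
0.165 × 0.00628981 ≈ 0.00104 bbl.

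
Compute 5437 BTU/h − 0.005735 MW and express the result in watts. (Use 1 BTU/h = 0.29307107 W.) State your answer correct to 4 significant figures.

-4142 W

5437 BTU/h = 1593.43 W and 0.005735 MW = 5735.00 W.
1593.43 − 5735.00 ≈ -4142 W.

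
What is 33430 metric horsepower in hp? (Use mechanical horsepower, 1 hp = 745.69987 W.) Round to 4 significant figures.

32970 horsepower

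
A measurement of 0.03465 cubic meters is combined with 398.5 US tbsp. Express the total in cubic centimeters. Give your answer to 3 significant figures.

40500 cm³

0.03465 m³ = 34650.0 cm³ and 398.5 US tbsp = 5892.53 cm³.
34650.0 + 5892.53 ≈ 40500 cm³.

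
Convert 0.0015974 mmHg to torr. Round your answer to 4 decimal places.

0.0016 torr

1 mmHg = 1.00000 torr.
0.0015974 × 1.00000 ≈ 0.0016 torr.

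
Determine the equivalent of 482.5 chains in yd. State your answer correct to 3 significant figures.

10600 yards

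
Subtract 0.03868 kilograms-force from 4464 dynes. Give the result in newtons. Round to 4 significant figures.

4464 dyn = 0.0446400 N and 0.03868 kgf = 0.379321 N.
0.0446400 − 0.379321 ≈ -0.3347 N.

-0.3347 N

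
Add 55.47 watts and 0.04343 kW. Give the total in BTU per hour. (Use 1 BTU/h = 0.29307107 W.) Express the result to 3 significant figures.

55.47 W = 189.271 BTU/h and 0.04343 kW = 148.189 BTU/h.
189.271 + 148.189 ≈ 337 BTU/h.

337 BTU/h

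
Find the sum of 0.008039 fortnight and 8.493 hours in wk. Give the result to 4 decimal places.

0.0666 weeks

0.008039 fortnight = 0.0160780 wk and 8.493 h = 0.0505536 wk.
0.0160780 + 0.0505536 ≈ 0.0666 wk.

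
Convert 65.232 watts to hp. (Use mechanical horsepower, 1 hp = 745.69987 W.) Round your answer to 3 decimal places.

1 watt = 0.00134102 horsepower.
Then 65.232 × 0.00134102 ≈ 0.087 hp.

0.087 horsepower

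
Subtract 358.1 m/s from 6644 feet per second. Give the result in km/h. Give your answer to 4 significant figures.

6001 km/h

6644 ft/s = 7290.33 km/h and 358.1 m/s = 1289.16 km/h.
7290.33 − 1289.16 ≈ 6001 km/h.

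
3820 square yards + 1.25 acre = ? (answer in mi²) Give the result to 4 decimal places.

0.0032 mi²

3820 yd² = 0.001233213 mi² and 1.25 acre = 0.001953125 mi².
0.001233213 + 0.001953125 ≈ 0.0032 mi².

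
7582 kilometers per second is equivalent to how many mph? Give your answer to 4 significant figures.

1 kilometer per second = 2236.94 mph.
So 7582 × 2236.94 ≈ 1.696 × 10^7 mph.

1.696 × 10^7 miles per hour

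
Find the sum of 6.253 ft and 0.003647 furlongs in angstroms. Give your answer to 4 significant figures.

6.253 ft = 1.90591 × 10^10 Å and 0.003647 furlong = 7.33660 × 10^9 Å.
1.90591 × 10^10 + 7.33660 × 10^9 ≈ 2.640 × 10^10 Å.

2.640 × 10^10 Å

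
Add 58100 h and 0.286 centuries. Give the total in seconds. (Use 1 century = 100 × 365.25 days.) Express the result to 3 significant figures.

58100 h = 2.09160 × 10^8 s and 0.286 century = 9.02547 × 10^8 s.
2.09160 × 10^8 + 9.02547 × 10^8 ≈ 1.11 × 10^9 s.

1.11 × 10^9 seconds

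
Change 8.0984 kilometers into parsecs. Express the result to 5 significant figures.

2.6245e-13 pc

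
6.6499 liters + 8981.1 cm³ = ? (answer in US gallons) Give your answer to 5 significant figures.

4.1293 US gallons

6.6499 L = 1.75672 US gal and 8981.1 cm³ = 2.37256 US gal.
1.75672 + 2.37256 ≈ 4.1293 US gal.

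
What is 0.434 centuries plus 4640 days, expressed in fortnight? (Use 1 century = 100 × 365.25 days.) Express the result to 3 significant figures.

0.434 century = 1132.275 fortnight and 4640 d = 331.4286 fortnight.
1132.275 + 331.4286 ≈ 1460 fortnight.

1460 fortnights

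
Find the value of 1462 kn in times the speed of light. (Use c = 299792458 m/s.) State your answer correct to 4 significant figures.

1 kn = 1.71600 × 10^-9 times the speed of light.
1462 × 1.71600 × 10^-9 ≈ 2.509 × 10^-6 c.

2.509 × 10^-6 times the speed of light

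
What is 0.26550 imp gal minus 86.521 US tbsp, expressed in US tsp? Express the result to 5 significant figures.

-14.685 US tsp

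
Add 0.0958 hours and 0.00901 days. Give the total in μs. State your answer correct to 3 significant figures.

1.12e+9 μs

0.0958 h = 3.44880e+8 μs and 0.00901 d = 7.78464e+8 μs.
3.44880e+8 + 7.78464e+8 ≈ 1.12e+9 μs.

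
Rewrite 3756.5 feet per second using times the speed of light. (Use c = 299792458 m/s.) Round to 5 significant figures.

3.8192e-6 c

1 foot per second = 1.01670e-9 times the speed of light.
So 3756.5 × 1.01670e-9 ≈ 3.8192e-6 c.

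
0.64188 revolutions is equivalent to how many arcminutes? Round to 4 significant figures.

1 rev = 21600.0 arcminutes.
So 0.64188 × 21600.0 ≈ 13860 arcmin.

13860 arcminutes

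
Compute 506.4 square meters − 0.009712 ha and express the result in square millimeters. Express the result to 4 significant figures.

4.093e+8 square millimeters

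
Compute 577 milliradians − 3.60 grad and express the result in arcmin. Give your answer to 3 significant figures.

577 mrad = 1983.58 arcmin and 3.60 grad = 194.400 arcmin.
1983.58 − 194.400 ≈ 1790 arcmin.

1790 arcmin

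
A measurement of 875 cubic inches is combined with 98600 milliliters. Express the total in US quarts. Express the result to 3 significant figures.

119 US qt

875 in³ = 15.1515 US qt and 98600 mL = 104.189 US qt.
15.1515 + 104.189 ≈ 119 US qt.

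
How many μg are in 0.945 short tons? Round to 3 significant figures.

8.57 × 10^11 μg

1 short ton = 9.07185 × 10^11 μg.
Then 0.945 × 9.07185 × 10^11 ≈ 8.57 × 10^11 μg.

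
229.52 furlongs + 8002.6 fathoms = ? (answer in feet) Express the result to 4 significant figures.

199500 feet

229.52 furlong = 151483 ft and 8002.6 fathom = 48015.6 ft.
151483 + 48015.6 ≈ 199500 ft.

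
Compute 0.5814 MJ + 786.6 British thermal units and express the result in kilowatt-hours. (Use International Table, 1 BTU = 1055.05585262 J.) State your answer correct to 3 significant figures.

0.392 kWh

0.5814 MJ = 0.161500 kWh and 786.6 BTU = 0.230530 kWh.
0.161500 + 0.230530 ≈ 0.392 kWh.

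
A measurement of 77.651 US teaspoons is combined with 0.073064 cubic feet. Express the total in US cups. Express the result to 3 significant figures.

10.4 US cups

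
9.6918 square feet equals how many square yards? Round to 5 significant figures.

1 square foot = 0.111111 yd².
Then 9.6918 × 0.111111 ≈ 1.0769 yd².

1.0769 square yards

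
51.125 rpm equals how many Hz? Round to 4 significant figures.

0.8521 Hz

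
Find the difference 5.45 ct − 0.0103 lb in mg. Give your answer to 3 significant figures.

5.45 ct = 1090.00 mg and 0.0103 lb = 4672.00 mg.
1090.00 − 4672.00 ≈ -3580 mg.

-3580 milligrams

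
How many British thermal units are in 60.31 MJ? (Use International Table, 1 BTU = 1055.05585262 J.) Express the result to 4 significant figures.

57160 British thermal units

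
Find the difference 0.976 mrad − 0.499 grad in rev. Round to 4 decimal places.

0.976 mrad = 0.000155335 rev and 0.499 grad = 0.00124750 rev.
0.000155335 − 0.00124750 ≈ -0.0011 rev.

-0.0011 revolutions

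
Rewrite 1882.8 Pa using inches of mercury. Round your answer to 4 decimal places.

0.5560 inHg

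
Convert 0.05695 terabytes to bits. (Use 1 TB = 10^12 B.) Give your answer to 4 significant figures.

4.556 × 10^11 bit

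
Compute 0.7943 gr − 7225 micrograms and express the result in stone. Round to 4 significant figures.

0.7943 gr = 8.10510e-6 st and 7225 μg = 1.13774e-6 st.
8.10510e-6 − 1.13774e-6 ≈ 6.967e-6 st.

6.967e-6 st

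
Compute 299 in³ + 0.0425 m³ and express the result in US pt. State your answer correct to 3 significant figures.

100 US pt

299 in³ = 10.3550 US pt and 0.0425 m³ = 89.8185 US pt.
10.3550 + 89.8185 ≈ 100 US pt.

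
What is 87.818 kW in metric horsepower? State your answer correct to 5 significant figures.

119.40 PS

1 kilowatt = 1.35962 PS.
87.818 × 1.35962 ≈ 119.40 PS.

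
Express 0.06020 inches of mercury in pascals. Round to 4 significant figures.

1 inch of mercury = 3386.39 Pa.
Then 0.06020 × 3386.39 ≈ 203.9 Pa.

203.9 Pa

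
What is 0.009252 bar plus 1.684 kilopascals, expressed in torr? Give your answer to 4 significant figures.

0.009252 bar = 6.93957 torr and 1.684 kPa = 12.6310 torr.
6.93957 + 12.6310 ≈ 19.57 torr.

19.57 torr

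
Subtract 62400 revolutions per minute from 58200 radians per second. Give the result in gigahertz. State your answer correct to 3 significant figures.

58200 rad/s = 9.26282e-6 GHz and 62400 rpm = 1.04000e-6 GHz.
9.26282e-6 − 1.04000e-6 ≈ 8.22e-6 GHz.

8.22e-6 gigahertz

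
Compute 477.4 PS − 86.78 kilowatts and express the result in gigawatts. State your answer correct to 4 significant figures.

477.4 PS = 0.000351127 GW and 86.78 kW = 8.67800e-5 GW.
0.000351127 − 8.67800e-5 ≈ 0.0002643 GW.

0.0002643 GW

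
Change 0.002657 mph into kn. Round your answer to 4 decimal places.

0.0023 kn

1 mile per hour = 0.868976 kn.
So 0.002657 × 0.868976 ≈ 0.0023 kn.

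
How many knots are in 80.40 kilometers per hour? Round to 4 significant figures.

1 kilometer per hour = 0.539957 kn.
So 80.40 × 0.539957 ≈ 43.41 kn.

43.41 kn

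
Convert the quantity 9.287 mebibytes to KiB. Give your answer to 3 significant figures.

9510 kibibytes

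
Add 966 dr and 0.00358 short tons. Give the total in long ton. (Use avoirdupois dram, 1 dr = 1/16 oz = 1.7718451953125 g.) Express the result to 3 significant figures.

0.00488 long tons

966 dr = 0.00168457 long ton and 0.00358 short ton = 0.00319643 long ton.
0.00168457 + 0.00319643 ≈ 0.00488 long ton.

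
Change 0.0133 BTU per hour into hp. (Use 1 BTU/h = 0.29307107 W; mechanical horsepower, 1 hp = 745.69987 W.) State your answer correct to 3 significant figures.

5.23 × 10^-6 hp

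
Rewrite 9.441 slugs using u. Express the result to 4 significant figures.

8.297 × 10^28 u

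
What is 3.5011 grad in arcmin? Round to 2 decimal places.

1 gradian = 54.0000 arcminutes.
Thus 3.5011 × 54.0000 ≈ 189.06 arcmin.

189.06 arcmin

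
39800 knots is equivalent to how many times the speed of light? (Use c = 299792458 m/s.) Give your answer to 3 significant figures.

6.83e-5 times the speed of light

1 kn = 1.71600e-9 times the speed of light.
39800 × 1.71600e-9 ≈ 6.83e-5 c.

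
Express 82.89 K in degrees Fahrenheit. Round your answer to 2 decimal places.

-310.47 °F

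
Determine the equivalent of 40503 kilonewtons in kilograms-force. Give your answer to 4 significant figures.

4.130 × 10^6 kgf

1 kN = 101.972 kgf.
40503 × 101.972 ≈ 4.130 × 10^6 kgf.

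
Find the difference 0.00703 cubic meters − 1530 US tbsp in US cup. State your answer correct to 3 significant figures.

-65.9 US cup

0.00703 m³ = 29.7141 US cup and 1530 US tbsp = 95.6250 US cup.
29.7141 − 95.6250 ≈ -65.9 US cup.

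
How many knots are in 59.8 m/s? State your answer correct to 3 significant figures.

1 m/s = 1.94384 kn.
Thus 59.8 × 1.94384 ≈ 116 kn.

116 knots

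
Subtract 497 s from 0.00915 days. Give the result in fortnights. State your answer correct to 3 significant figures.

0.00915 d = 0.000653571 fortnight and 497 s = 0.000410880 fortnight.
0.000653571 − 0.000410880 ≈ 0.000243 fortnight.

0.000243 fortnight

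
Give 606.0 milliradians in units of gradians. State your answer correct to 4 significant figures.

38.58 gradians

1 milliradian = 0.0636620 gradians.
Thus 606.0 × 0.0636620 ≈ 38.58 grad.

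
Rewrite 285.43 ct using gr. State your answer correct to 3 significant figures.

1 carat = 3.08647 grains.
So 285.43 × 3.08647 ≈ 881 gr.

881 gr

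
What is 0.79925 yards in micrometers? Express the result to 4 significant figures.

730800 μm

1 yd = 914400 μm.
Thus 0.79925 × 914400 ≈ 730800 μm.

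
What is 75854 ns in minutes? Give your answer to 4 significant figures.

1.264 × 10^-6 min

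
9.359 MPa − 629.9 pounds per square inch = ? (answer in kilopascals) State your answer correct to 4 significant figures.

5016 kilopascals

9.359 MPa = 9359.00 kPa and 629.9 psi = 4343.01 kPa.
9359.00 − 4343.01 ≈ 5016 kPa.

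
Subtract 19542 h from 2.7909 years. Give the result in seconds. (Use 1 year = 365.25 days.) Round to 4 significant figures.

2.7909 yr = 8.80741 × 10^7 s and 19542 h = 7.03512 × 10^7 s.
8.80741 × 10^7 − 7.03512 × 10^7 ≈ 1.772 × 10^7 s.

1.772 × 10^7 s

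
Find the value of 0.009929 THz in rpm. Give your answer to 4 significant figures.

5.957 × 10^11 rpm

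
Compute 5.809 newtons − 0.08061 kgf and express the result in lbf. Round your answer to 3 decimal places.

1.128 pounds-force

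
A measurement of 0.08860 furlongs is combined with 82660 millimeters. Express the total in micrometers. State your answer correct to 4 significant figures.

0.08860 furlong = 1.78235e+7 μm and 82660 mm = 8.26600e+7 μm.
1.78235e+7 + 8.26600e+7 ≈ 1.005e+8 μm.

1.005e+8 μm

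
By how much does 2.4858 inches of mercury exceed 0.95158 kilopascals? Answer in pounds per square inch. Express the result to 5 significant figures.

1.0829 pounds per square inch

2.4858 inHg = 1.22091 psi and 0.95158 kPa = 0.138015 psi.
1.22091 − 0.138015 ≈ 1.0829 psi.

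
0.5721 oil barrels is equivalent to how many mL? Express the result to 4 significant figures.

90960 mL

1 bbl = 158987 mL.
Then 0.5721 × 158987 ≈ 90960 mL.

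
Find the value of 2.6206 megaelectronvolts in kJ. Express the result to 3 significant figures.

1 MeV = 1.60218e-16 kJ.
Thus 2.6206 × 1.60218e-16 ≈ 4.20e-16 kJ.

4.20e-16 kilojoules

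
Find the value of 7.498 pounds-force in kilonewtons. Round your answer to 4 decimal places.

1 lbf = 0.00444822 kN.
So 7.498 × 0.00444822 ≈ 0.0334 kN.

0.0334 kilonewtons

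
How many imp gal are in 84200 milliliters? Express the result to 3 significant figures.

1 milliliter = 0.000219969 imp gal.
Then 84200 × 0.000219969 ≈ 18.5 imp gal.

18.5 imperial gallons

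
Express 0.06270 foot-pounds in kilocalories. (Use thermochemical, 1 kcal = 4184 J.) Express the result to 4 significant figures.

1 foot-pound = 0.000324048 kilocalories.
So 0.06270 × 0.000324048 ≈ 2.032e-5 kcal.

2.032e-5 kcal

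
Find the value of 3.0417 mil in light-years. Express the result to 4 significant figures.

8.166 × 10^-21 ly

1 mil = 2.68478 × 10^-21 light-years.
So 3.0417 × 2.68478 × 10^-21 ≈ 8.166 × 10^-21 ly.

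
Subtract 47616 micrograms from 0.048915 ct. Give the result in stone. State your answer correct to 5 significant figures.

0.048915 ct = 1.54056 × 10^-6 st and 47616 μg = 7.49824 × 10^-6 st.
1.54056 × 10^-6 − 7.49824 × 10^-6 ≈ -5.9577 × 10^-6 st.

-5.9577 × 10^-6 st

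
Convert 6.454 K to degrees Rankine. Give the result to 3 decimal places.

11.617 °R

°R = K × 9/5.
Applying the formula gives 11.617 °R.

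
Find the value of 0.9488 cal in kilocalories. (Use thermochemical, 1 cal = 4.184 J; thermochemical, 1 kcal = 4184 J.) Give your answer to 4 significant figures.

1 calorie = 0.00100000 kcal.
0.9488 × 0.00100000 ≈ 0.0009488 kcal.

0.0009488 kilocalories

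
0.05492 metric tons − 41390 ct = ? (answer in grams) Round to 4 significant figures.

46640 grams

0.05492 t = 54920.0 g and 41390 ct = 8278.00 g.
54920.0 − 8278.00 ≈ 46640 g.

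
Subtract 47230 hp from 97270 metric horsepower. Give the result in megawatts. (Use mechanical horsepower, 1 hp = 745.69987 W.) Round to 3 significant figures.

97270 PS = 71.5420 MW and 47230 hp = 35.2194 MW.
71.5420 − 35.2194 ≈ 36.3 MW.

36.3 megawatts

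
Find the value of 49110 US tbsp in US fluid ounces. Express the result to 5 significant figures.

1 US tablespoon = 0.500000 US fl oz.
So 49110 × 0.500000 ≈ 24555 US fl oz.

24555 US fluid ounces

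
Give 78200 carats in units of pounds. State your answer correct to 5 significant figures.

34.480 lb

1 ct = 0.000440925 lb.
Then 78200 × 0.000440925 ≈ 34.480 lb.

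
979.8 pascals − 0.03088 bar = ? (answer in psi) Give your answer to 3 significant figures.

-0.306 psi

979.8 Pa = 0.142108 psi and 0.03088 bar = 0.447877 psi.
0.142108 − 0.447877 ≈ -0.306 psi.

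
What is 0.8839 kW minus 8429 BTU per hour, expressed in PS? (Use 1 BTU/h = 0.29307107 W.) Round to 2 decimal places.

-2.16 PS

0.8839 kW = 1.20177 PS and 8429 BTU/h = 3.35867 PS.
1.20177 − 3.35867 ≈ -2.16 PS.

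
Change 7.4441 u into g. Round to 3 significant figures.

1.24 × 10^-23 g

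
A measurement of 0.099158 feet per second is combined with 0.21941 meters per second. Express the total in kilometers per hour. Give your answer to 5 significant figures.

0.89868 km/h

0.099158 ft/s = 0.108804 km/h and 0.21941 m/s = 0.789876 km/h.
0.108804 + 0.789876 ≈ 0.89868 km/h.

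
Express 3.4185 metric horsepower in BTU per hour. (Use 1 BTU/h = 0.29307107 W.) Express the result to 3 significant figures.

8580 BTU per hour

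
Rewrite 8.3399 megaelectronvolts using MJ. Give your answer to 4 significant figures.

1 MeV = 1.60218e-19 MJ.
Thus 8.3399 × 1.60218e-19 ≈ 1.336e-18 MJ.

1.336e-18 megajoules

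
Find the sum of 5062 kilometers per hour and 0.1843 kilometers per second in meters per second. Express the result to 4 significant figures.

1590 m/s

5062 km/h = 1406.11 m/s and 0.1843 km/s = 184.300 m/s.
1406.11 + 184.300 ≈ 1590 m/s.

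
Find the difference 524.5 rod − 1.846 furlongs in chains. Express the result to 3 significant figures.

524.5 rod = 131.125 chain and 1.846 furlong = 18.4600 chain.
131.125 − 18.4600 ≈ 113 chain.

113 chain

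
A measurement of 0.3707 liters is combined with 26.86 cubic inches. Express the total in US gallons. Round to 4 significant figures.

0.3707 L = 0.0979286 US gal and 26.86 in³ = 0.116277 US gal.
0.0979286 + 0.116277 ≈ 0.2142 US gal.

0.2142 US gallons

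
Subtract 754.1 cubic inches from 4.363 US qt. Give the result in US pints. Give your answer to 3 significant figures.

-17.4 US pt

4.363 US qt = 8.72600 US pt and 754.1 in³ = 26.1160 US pt.
8.72600 − 26.1160 ≈ -17.4 US pt.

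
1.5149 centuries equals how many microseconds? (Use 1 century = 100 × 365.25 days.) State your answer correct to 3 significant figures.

4.78 × 10^15 microseconds

1 century = 3.15576 × 10^15 microseconds.
1.5149 × 3.15576 × 10^15 ≈ 4.78 × 10^15 μs.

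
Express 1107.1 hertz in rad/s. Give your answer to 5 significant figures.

1 Hz = 6.28319 radians per second.
1107.1 × 6.28319 ≈ 6956.1 rad/s.

6956.1 rad/s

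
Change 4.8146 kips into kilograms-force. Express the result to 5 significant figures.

1 kip = 453.592 kgf.
So 4.8146 × 453.592 ≈ 2183.9 kgf.

2183.9 kilograms-force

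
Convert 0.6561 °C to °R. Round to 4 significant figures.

°R = (°C + 273.15) × 9/5.
Applying the formula gives 492.9 °R.

492.9 °R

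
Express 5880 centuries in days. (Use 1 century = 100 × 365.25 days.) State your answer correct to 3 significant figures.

1 century = 36525.0 days.
5880 × 36525.0 ≈ 2.15 × 10^8 d.

2.15 × 10^8 d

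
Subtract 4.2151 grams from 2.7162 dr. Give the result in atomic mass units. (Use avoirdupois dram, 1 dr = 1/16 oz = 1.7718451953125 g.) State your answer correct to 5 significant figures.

3.5987 × 10^23 u

2.7162 dr = 2.898267 × 10^24 u and 4.2151 g = 2.538393 × 10^24 u.
2.898267 × 10^24 − 2.538393 × 10^24 ≈ 3.5987 × 10^23 u.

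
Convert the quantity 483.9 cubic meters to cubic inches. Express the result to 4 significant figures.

1 cubic meter = 61023.7 cubic inches.
Thus 483.9 × 61023.7 ≈ 2.953 × 10^7 in³.

2.953 × 10^7 in³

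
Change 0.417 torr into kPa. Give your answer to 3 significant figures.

0.0556 kPa

1 torr = 0.133322 kPa.
Then 0.417 × 0.133322 ≈ 0.0556 kPa.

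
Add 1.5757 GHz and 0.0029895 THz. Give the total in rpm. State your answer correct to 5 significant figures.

1.5757 GHz = 9.45420 × 10^10 rpm and 0.0029895 THz = 1.79370 × 10^11 rpm.
9.45420 × 10^10 + 1.79370 × 10^11 ≈ 2.7391 × 10^11 rpm.

2.7391 × 10^11 rpm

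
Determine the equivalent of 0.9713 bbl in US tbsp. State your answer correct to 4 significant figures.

1 bbl = 10752.0 US tbsp.
0.9713 × 10752.0 ≈ 10440 US tbsp.

10440 US tbsp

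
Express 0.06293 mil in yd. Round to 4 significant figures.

1.748e-6 yards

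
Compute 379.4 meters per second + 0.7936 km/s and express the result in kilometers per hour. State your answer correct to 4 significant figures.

4223 km/h

379.4 m/s = 1365.84 km/h and 0.7936 km/s = 2856.96 km/h.
1365.84 + 2856.96 ≈ 4223 km/h.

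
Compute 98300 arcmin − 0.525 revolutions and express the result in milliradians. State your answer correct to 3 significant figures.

25300 milliradians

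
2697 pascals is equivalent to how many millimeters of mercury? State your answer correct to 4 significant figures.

1 pascal = 0.00750062 mmHg.
Then 2697 × 0.00750062 ≈ 20.23 mmHg.

20.23 mmHg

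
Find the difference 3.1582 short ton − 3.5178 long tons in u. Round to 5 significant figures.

-4.2708e+29 atomic mass units

3.1582 short ton = 1.725386e+30 u and 3.5178 long ton = 2.152464e+30 u.
1.725386e+30 − 2.152464e+30 ≈ -4.2708e+29 u.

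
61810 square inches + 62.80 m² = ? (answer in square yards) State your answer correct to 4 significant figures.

122.8 square yards

61810 in² = 47.6929 yd² and 62.80 m² = 75.1082 yd².
47.6929 + 75.1082 ≈ 122.8 yd².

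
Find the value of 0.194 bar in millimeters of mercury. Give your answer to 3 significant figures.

146 millimeters of mercury

1 bar = 750.062 mmHg.
So 0.194 × 750.062 ≈ 146 mmHg.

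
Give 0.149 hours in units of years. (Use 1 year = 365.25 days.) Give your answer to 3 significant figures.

1 h = 0.000114077 yr.
So 0.149 × 0.000114077 ≈ 1.70e-5 yr.

1.70e-5 yr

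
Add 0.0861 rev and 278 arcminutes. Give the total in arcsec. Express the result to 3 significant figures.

128000 arcsec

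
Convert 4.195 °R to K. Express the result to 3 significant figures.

2.33 kelvins

°R = K × 9/5.
Applying the formula gives 2.33 K.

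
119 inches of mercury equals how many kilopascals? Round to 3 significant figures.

403 kPa

1 inHg = 3.38639 kilopascals.
So 119 × 3.38639 ≈ 403 kPa.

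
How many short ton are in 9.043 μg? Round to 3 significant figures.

1 microgram = 1.10231 × 10^-12 short tons.
Then 9.043 × 1.10231 × 10^-12 ≈ 9.97 × 10^-12 short ton.

9.97 × 10^-12 short tons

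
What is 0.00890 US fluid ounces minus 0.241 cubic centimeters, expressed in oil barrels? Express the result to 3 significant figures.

0.00890 US fl oz = 1.65551e-6 bbl and 0.241 cm³ = 1.51584e-6 bbl.
1.65551e-6 − 1.51584e-6 ≈ 1.40e-7 bbl.

1.40e-7 bbl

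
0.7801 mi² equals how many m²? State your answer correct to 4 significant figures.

2.020 × 10^6 square meters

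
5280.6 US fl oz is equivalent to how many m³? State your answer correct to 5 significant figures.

0.15617 cubic meters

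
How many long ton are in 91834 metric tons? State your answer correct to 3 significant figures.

90400 long tons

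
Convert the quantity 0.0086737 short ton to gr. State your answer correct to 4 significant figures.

121400 grains

1 short ton = 1.40000e+7 gr.
Then 0.0086737 × 1.40000e+7 ≈ 121400 gr.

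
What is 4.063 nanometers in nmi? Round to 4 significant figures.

1 nm = 5.39957e-13 nmi.
Then 4.063 × 5.39957e-13 ≈ 2.194e-12 nmi.

2.194e-12 nmi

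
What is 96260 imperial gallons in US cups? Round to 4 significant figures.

1.850e+6 US cup

1 imperial gallon = 19.2152 US cups.
Then 96260 × 19.2152 ≈ 1.850e+6 US cup.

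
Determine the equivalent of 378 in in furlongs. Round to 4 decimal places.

0.0477 furlong

1 in = 0.000126263 furlongs.
So 378 × 0.000126263 ≈ 0.0477 furlong.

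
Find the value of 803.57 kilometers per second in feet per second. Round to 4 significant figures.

2.636 × 10^6 ft/s

1 kilometer per second = 3280.84 ft/s.
Thus 803.57 × 3280.84 ≈ 2.636 × 10^6 ft/s.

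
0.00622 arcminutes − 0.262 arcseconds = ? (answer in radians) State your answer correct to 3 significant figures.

0.00622 arcmin = 1.80932e-6 rad and 0.262 arcsec = 1.27021e-6 rad.
1.80932e-6 − 1.27021e-6 ≈ 5.39e-7 rad.

5.39e-7 rad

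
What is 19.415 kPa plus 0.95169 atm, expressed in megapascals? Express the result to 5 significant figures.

0.11584 MPa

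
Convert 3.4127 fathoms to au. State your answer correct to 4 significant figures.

4.172 × 10^-11 astronomical units

1 fathom = 1.22248 × 10^-11 au.
So 3.4127 × 1.22248 × 10^-11 ≈ 4.172 × 10^-11 au.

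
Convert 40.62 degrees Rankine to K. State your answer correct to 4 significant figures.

22.57 K

°R = K × 9/5.
Applying the formula gives 22.57 K.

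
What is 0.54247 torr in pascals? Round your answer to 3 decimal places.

72.323 Pa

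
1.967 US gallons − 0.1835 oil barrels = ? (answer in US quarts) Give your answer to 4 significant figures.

-22.96 US quarts

1.967 US gal = 7.86800 US qt and 0.1835 bbl = 30.8280 US qt.
7.86800 − 30.8280 ≈ -22.96 US qt.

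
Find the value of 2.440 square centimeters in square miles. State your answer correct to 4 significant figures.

1 cm² = 3.86102 × 10^-11 square miles.
2.440 × 3.86102 × 10^-11 ≈ 9.421 × 10^-11 mi².

9.421 × 10^-11 mi²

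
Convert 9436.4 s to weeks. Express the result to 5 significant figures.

0.015603 wk

1 second = 1.65344e-6 wk.
Thus 9436.4 × 1.65344e-6 ≈ 0.015603 wk.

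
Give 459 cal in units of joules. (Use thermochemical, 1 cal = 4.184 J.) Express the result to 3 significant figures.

1920 joules

1 calorie = 4.18400 joules.
Thus 459 × 4.18400 ≈ 1920 J.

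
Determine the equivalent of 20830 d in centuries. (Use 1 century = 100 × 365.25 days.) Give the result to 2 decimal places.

0.57 centuries

1 day = 2.73785e-5 centuries.
So 20830 × 2.73785e-5 ≈ 0.57 century.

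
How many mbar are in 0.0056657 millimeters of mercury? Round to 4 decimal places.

0.0076 mbar

1 millimeter of mercury = 1.33322 mbar.
So 0.0056657 × 1.33322 ≈ 0.0076 mbar.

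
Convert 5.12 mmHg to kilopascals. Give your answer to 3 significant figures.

0.683 kPa

1 mmHg = 0.133322 kilopascals.
So 5.12 × 0.133322 ≈ 0.683 kPa.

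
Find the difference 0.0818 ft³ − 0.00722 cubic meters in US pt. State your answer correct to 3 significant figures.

0.0818 ft³ = 4.89525 US pt and 0.00722 m³ = 15.2586 US pt.
4.89525 − 15.2586 ≈ -10.4 US pt.

-10.4 US pt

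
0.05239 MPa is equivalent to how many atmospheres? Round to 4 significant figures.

0.5170 atm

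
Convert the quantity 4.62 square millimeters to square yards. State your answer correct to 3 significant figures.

1 square millimeter = 1.19599 × 10^-6 square yards.
Thus 4.62 × 1.19599 × 10^-6 ≈ 5.53 × 10^-6 yd².

5.53 × 10^-6 yd²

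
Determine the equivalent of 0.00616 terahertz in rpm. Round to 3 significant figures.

3.70e+11 rpm

1 THz = 6.00000e+13 rpm.
Then 0.00616 × 6.00000e+13 ≈ 3.70e+11 rpm.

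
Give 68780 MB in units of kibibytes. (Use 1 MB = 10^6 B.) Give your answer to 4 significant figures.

6.717 × 10^7 kibibytes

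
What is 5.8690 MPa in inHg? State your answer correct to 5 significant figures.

1733.1 inHg

1 MPa = 295.300 inches of mercury.
5.8690 × 295.300 ≈ 1733.1 inHg.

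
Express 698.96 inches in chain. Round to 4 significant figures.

1 in = 0.00126263 chain.
Thus 698.96 × 0.00126263 ≈ 0.8825 chain.

0.8825 chain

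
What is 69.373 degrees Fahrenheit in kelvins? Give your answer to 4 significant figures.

293.9 K

K = (°F + 459.67) × 5/9.
Applying the formula gives 293.9 K.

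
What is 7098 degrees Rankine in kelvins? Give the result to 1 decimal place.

°R = K × 9/5.
Applying the formula gives 3943.3 K.

3943.3 kelvins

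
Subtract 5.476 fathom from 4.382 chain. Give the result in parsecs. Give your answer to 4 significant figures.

2.532 × 10^-15 pc

4.382 chain = 2.85681 × 10^-15 pc and 5.476 fathom = 3.24548 × 10^-16 pc.
2.85681 × 10^-15 − 3.24548 × 10^-16 ≈ 2.532 × 10^-15 pc.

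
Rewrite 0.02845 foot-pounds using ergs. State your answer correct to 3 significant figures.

386000 erg

1 ft·lbf = 1.35582e+7 erg.
Thus 0.02845 × 1.35582e+7 ≈ 386000 erg.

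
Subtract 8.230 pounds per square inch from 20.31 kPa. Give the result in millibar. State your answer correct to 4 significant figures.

20.31 kPa = 203.100 mbar and 8.230 psi = 567.439 mbar.
203.100 − 567.439 ≈ -364.3 mbar.

-364.3 millibar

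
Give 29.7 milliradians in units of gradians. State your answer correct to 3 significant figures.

1.89 grad

1 milliradian = 0.0636620 grad.
29.7 × 0.0636620 ≈ 1.89 grad.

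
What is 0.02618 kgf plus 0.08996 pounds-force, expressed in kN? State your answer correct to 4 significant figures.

0.0006569 kN

0.02618 kgf = 0.000256738 kN and 0.08996 lbf = 0.000400162 kN.
0.000256738 + 0.000400162 ≈ 0.0006569 kN.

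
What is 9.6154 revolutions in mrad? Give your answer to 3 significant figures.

60400 mrad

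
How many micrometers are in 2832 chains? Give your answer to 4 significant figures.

5.697e+10 μm

1 chain = 2.01168e+7 micrometers.
Then 2832 × 2.01168e+7 ≈ 5.697e+10 μm.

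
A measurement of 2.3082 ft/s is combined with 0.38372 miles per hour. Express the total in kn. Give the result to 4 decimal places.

1.7010 knots

2.3082 ft/s = 1.36757 kn and 0.38372 mph = 0.333444 kn.
1.36757 + 0.333444 ≈ 1.7010 kn.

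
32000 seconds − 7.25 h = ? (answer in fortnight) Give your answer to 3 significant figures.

32000 s = 0.0264550 fortnight and 7.25 h = 0.0215774 fortnight.
0.0264550 − 0.0215774 ≈ 0.00488 fortnight.

0.00488 fortnights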